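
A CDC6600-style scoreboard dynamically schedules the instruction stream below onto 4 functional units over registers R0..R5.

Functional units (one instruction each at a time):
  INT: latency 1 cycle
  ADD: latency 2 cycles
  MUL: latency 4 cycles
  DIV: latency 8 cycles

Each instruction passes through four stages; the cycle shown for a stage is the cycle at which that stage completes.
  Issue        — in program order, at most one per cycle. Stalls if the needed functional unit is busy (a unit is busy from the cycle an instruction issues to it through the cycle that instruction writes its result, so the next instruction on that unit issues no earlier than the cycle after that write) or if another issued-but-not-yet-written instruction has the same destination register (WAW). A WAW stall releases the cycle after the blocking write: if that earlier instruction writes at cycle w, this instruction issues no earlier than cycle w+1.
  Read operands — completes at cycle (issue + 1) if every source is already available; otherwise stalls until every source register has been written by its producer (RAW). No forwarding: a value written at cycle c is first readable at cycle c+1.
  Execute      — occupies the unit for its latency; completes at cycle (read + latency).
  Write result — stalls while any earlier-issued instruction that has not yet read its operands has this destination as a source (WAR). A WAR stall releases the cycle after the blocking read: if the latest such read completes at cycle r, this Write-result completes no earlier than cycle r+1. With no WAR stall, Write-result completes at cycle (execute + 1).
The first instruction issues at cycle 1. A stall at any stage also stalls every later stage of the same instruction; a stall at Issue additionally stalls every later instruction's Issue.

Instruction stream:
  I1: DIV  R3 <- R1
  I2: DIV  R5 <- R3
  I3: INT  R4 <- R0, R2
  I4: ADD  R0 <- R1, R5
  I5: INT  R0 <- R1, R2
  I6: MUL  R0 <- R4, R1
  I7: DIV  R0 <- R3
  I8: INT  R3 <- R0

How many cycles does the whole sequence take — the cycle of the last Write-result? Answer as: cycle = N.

c1: I1 issues→DIV
c2: I1 reads
c10: I1 exec-done
c11: I1 writes R3
c12: I2 issues→DIV
c13: I2 reads · I3 issues→INT
c14: I3 reads · I4 issues→ADD
c15: I3 exec-done
c16: I3 writes R4
c21: I2 exec-done
c22: I2 writes R5
c23: I4 reads
c25: I4 exec-done
c26: I4 writes R0
c27: I5 issues→INT
c28: I5 reads
c29: I5 exec-done
c30: I5 writes R0
c31: I6 issues→MUL
c32: I6 reads
c36: I6 exec-done
c37: I6 writes R0
c38: I7 issues→DIV
c39: I7 reads · I8 issues→INT
c47: I7 exec-done
c48: I7 writes R0
c49: I8 reads
c50: I8 exec-done
c51: I8 writes R3

cycle = 51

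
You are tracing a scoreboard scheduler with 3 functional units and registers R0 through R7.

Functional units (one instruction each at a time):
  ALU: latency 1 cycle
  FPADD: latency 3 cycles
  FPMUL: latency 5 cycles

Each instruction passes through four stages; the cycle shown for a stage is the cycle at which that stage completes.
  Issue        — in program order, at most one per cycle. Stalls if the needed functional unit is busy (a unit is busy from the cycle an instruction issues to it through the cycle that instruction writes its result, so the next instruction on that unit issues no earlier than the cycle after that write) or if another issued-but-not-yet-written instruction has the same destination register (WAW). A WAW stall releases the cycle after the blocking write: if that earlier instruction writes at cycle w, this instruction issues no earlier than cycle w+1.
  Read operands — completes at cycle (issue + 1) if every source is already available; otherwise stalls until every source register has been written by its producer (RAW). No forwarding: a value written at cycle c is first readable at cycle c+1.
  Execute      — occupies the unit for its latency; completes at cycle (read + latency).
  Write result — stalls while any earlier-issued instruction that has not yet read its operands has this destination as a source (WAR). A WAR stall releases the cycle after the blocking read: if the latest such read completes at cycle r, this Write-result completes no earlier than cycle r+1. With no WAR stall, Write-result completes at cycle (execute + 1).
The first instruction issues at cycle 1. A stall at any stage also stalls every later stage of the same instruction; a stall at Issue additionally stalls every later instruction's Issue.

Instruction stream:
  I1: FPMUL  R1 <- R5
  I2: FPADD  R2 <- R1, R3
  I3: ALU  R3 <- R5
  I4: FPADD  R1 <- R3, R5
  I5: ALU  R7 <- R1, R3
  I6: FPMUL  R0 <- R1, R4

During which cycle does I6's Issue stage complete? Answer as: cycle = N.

cycle = 16

c1: I1→FPMUL
c2: I1 RO · I2→FPADD
c3: I3→ALU
c4: I3 RO
c5: I3 EX
c7: I1 EX
c8: I1 WR R1
c9: I2 RO
c10: I3 WR R3
c12: I2 EX
c13: I2 WR R2
c14: I4→FPADD
c15: I4 RO · I5→ALU
c16: I6→FPMUL
c18: I4 EX
c19: I4 WR R1
c20: I5 RO · I6 RO
c21: I5 EX
c22: I5 WR R7
c25: I6 EX
c26: I6 WR R0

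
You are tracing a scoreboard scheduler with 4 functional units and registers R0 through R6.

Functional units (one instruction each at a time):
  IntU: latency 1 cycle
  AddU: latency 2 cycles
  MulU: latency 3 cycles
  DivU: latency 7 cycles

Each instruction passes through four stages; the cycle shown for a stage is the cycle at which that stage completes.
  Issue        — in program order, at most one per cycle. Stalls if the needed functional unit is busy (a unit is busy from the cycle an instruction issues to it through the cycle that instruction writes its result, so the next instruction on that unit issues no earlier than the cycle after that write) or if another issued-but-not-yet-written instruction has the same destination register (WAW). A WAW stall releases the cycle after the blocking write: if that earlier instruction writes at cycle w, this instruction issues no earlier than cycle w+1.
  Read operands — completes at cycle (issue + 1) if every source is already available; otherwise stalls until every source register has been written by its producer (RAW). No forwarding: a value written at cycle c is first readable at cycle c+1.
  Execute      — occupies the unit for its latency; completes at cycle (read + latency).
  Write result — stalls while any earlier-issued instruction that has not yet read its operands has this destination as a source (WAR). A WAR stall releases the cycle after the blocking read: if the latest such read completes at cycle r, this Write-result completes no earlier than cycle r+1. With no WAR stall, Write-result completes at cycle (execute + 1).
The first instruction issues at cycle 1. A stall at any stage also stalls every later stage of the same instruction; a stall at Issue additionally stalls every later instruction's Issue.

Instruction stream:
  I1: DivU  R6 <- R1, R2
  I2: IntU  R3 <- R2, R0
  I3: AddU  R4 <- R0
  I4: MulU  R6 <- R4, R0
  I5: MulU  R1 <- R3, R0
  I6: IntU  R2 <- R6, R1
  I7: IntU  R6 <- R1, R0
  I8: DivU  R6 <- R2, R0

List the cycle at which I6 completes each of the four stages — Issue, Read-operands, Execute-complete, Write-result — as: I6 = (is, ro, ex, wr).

I6 = (18, 23, 24, 25)

I1 -> (1, 2, 9, 10)
I2 -> (2, 3, 4, 5)
I3 -> (3, 4, 6, 7)
I4 -> (11, 12, 15, 16)  // WAW R6: wait I1 write@10
I5 -> (17, 18, 21, 22)  // struct: MulU busy until I4 writes@16
I6 -> (18, 23, 24, 25)  // RAW R1: wait I5 write@22
I7 -> (26, 27, 28, 29)  // struct: IntU busy until I6 writes@25
I8 -> (30, 31, 38, 39)  // WAW R6: wait I7 write@29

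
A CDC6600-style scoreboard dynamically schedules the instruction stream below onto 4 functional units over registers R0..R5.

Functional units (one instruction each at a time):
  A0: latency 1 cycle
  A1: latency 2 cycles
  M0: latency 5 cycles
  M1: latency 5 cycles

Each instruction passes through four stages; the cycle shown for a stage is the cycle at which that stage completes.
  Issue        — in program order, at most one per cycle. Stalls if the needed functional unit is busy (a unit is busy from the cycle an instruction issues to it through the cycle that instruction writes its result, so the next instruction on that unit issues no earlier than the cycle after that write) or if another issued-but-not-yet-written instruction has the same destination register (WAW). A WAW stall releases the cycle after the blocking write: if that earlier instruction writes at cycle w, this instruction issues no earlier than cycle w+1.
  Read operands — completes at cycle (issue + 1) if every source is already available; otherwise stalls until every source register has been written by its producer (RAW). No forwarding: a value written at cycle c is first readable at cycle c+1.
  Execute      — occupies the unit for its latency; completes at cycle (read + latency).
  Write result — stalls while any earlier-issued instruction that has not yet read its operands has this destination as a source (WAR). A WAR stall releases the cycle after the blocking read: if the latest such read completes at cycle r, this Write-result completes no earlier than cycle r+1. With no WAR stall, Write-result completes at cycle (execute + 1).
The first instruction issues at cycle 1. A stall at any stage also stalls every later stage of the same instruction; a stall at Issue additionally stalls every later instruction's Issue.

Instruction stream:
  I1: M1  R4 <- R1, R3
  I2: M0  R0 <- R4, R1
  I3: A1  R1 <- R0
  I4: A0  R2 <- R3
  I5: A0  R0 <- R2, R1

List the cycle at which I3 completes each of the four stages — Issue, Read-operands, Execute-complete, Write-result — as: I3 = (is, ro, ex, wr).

I3 = (3, 16, 18, 19)

t=1  I1→M1
t=2  I1 RO | I2→M0
t=3  I3→A1
t=4  I4→A0
t=5  I4 RO
t=6  I4 EX
t=7  I1 EX | I4 WR R2
t=8  I1 WR R4
t=9  I2 RO
t=14  I2 EX
t=15  I2 WR R0
t=16  I3 RO | I5→A0
t=18  I3 EX
t=19  I3 WR R1
t=20  I5 RO
t=21  I5 EX
t=22  I5 WR R0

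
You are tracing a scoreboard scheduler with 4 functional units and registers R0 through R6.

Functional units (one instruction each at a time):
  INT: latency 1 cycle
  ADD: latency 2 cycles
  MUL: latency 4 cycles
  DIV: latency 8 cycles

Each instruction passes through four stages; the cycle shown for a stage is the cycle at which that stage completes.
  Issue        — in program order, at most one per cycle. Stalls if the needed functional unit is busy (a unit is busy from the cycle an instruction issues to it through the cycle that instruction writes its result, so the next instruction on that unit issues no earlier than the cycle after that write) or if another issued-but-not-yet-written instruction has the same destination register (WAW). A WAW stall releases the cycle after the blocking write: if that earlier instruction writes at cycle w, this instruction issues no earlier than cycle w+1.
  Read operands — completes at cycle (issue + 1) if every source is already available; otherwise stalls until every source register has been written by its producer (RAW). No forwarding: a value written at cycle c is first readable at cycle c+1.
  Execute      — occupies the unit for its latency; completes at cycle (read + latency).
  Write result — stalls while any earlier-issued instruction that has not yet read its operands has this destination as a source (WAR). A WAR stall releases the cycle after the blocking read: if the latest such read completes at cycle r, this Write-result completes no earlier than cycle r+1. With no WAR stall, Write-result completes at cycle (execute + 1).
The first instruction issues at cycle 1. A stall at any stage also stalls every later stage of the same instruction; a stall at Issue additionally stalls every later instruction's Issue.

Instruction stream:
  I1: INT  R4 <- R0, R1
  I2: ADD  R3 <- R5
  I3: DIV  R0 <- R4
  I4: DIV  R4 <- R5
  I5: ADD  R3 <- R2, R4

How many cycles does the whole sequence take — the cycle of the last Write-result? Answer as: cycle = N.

cycle 1: issue I1 (INT)
cycle 2: I1 read-ops, issue I2 (ADD)
cycle 3: I1 finished on INT, I2 read-ops, issue I3 (DIV)
cycle 4: I1→R4
cycle 5: I2 finished on ADD, I3 read-ops
cycle 6: I2→R3
cycle 13: I3 finished on DIV
cycle 14: I3→R0
cycle 15: issue I4 (DIV)
cycle 16: I4 read-ops, issue I5 (ADD)
cycle 24: I4 finished on DIV
cycle 25: I4→R4
cycle 26: I5 read-ops
cycle 28: I5 finished on ADD
cycle 29: I5→R3

cycle = 29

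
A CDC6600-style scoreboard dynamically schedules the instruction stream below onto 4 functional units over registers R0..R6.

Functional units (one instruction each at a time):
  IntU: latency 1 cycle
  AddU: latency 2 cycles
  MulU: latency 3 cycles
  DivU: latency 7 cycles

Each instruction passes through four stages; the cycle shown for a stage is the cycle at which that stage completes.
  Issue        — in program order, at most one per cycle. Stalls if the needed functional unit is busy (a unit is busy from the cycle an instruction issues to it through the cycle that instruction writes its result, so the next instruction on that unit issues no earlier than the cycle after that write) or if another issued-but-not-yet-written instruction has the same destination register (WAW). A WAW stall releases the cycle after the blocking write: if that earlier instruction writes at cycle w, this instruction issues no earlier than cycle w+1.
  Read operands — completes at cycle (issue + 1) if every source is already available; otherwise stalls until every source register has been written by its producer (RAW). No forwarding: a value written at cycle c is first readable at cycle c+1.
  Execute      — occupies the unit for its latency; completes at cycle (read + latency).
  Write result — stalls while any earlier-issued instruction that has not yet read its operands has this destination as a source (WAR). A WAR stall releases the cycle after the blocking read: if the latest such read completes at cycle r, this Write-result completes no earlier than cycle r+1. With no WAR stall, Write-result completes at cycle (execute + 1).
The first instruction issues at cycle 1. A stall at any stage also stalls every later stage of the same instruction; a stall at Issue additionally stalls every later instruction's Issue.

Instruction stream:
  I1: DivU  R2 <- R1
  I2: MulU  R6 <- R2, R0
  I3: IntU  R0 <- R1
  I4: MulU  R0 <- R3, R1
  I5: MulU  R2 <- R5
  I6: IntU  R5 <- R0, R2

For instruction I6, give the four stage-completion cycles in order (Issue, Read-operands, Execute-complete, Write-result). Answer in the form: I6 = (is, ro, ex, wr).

I6 = (23, 28, 29, 30)

t=1  I1 dispatched to DivU
t=2  I1 operands ready; I2 dispatched to MulU
t=3  I3 dispatched to IntU
t=4  I3 operands ready
t=5  I3 complete
t=9  I1 complete
t=10  R2←I1
t=11  I2 operands ready
t=12  R0←I3
t=14  I2 complete
t=15  R6←I2
t=16  I4 dispatched to MulU
t=17  I4 operands ready
t=20  I4 complete
t=21  R0←I4
t=22  I5 dispatched to MulU
t=23  I5 operands ready; I6 dispatched to IntU
t=26  I5 complete
t=27  R2←I5
t=28  I6 operands ready
t=29  I6 complete
t=30  R5←I6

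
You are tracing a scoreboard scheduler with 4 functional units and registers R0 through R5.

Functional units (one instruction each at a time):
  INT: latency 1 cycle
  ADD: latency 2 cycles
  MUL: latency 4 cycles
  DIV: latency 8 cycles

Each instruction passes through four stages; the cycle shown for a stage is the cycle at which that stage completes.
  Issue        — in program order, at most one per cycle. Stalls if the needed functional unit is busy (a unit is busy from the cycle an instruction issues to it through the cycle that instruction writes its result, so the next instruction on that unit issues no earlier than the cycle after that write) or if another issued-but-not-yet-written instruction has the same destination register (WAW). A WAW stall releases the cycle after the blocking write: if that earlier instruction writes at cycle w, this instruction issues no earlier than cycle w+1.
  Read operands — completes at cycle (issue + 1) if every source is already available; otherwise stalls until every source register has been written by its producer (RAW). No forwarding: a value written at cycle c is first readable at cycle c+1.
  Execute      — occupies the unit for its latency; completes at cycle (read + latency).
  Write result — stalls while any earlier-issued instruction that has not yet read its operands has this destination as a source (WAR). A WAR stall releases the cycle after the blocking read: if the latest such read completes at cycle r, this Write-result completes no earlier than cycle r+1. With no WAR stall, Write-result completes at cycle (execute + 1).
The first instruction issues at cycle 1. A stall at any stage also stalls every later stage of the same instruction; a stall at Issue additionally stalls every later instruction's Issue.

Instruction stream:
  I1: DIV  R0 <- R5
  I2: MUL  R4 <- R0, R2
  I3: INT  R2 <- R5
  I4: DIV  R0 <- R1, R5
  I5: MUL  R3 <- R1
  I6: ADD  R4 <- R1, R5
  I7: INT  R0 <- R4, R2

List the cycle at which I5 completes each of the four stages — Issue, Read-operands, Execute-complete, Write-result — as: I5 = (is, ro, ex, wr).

I5 = (18, 19, 23, 24)

I1 -> (1, 2, 10, 11)
I2 -> (2, 12, 16, 17)  // RAW R0: wait I1 write@11
I3 -> (3, 4, 5, 13)  // WAR R2: wait I2 read@12
I4 -> (12, 13, 21, 22)  // struct: DIV busy until I1 writes@11
I5 -> (18, 19, 23, 24)  // struct: MUL busy until I2 writes@17
I6 -> (19, 20, 22, 23)
I7 -> (23, 24, 25, 26)  // WAW R0: wait I4 write@22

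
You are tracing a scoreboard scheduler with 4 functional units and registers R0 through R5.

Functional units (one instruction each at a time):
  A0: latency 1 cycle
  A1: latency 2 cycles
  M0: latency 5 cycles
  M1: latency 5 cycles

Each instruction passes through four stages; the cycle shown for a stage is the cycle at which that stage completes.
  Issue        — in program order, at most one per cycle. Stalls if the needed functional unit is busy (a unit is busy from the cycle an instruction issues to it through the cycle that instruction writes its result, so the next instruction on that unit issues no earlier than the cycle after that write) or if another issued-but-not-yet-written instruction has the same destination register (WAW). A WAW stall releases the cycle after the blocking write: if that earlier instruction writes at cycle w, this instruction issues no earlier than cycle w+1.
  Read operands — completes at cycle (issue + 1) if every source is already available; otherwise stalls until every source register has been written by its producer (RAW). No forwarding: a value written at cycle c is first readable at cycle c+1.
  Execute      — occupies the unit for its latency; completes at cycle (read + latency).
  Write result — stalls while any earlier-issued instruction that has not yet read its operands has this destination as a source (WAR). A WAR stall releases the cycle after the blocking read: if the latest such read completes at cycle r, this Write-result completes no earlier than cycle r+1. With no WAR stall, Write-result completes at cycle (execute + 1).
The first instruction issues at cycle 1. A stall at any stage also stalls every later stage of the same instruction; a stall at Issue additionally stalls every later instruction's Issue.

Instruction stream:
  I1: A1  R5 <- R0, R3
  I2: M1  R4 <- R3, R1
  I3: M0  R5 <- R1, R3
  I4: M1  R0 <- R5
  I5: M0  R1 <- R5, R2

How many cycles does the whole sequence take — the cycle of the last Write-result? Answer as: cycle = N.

cycle = 21

c1: I1 issues→A1
c2: I1 reads | I2 issues→M1
c3: I2 reads
c4: I1 exec-done
c5: I1 writes R5
c6: I3 issues→M0
c7: I3 reads
c8: I2 exec-done
c9: I2 writes R4
c10: I4 issues→M1
c12: I3 exec-done
c13: I3 writes R5
c14: I4 reads | I5 issues→M0
c15: I5 reads
c19: I4 exec-done
c20: I4 writes R0 | I5 exec-done
c21: I5 writes R1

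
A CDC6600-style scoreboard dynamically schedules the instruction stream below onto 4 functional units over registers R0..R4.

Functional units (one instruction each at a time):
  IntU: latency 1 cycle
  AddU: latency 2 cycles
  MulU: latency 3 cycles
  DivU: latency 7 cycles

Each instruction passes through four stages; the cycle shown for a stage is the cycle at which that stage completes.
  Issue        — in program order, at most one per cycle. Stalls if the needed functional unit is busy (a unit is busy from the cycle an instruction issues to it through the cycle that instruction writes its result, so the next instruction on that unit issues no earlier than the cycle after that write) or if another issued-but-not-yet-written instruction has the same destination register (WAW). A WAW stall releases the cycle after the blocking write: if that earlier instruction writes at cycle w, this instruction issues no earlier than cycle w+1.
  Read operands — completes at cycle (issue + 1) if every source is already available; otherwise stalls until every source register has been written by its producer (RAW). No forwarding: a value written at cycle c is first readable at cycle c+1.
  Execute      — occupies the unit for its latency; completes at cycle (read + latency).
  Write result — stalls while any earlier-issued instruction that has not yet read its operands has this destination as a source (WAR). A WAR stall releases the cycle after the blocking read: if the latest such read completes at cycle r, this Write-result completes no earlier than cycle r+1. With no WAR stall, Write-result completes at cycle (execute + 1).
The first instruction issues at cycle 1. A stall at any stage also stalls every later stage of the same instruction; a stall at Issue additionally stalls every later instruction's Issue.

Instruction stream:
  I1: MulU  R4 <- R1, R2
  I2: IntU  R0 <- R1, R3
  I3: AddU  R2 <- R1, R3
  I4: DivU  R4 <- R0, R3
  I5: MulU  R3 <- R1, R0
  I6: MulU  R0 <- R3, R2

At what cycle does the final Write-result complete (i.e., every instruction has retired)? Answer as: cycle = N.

cycle 1: I1 dispatched to MulU
cycle 2: I1 operands ready | I2 dispatched to IntU
cycle 3: I2 operands ready | I3 dispatched to AddU
cycle 4: I2 complete | I3 operands ready
cycle 5: I1 complete | R0←I2
cycle 6: R4←I1 | I3 complete
cycle 7: R2←I3 | I4 dispatched to DivU
cycle 8: I4 operands ready | I5 dispatched to MulU
cycle 9: I5 operands ready
cycle 12: I5 complete
cycle 13: R3←I5
cycle 14: I6 dispatched to MulU
cycle 15: I4 complete | I6 operands ready
cycle 16: R4←I4
cycle 18: I6 complete
cycle 19: R0←I6

cycle = 19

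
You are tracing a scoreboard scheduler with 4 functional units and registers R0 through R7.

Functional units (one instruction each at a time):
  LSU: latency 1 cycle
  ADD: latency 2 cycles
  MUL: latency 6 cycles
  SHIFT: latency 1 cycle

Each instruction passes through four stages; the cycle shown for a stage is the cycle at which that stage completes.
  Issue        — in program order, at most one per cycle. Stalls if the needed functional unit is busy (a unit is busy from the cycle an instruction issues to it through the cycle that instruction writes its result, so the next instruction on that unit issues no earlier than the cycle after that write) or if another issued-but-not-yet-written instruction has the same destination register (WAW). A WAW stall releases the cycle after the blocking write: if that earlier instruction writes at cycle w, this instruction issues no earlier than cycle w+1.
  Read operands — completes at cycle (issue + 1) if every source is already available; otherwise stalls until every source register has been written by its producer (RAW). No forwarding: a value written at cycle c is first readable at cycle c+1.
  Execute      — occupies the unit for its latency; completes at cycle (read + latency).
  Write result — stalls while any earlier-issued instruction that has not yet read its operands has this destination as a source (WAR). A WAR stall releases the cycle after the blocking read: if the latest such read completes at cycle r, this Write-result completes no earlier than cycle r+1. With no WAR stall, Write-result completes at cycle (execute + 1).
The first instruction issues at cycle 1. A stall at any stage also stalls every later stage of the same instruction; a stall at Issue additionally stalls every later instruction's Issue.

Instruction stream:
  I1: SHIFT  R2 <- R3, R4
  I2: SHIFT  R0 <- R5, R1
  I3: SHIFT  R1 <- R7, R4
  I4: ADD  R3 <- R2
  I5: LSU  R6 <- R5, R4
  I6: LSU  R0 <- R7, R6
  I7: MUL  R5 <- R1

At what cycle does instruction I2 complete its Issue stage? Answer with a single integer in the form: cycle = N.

[1] issue I1 (SHIFT)
[2] I1 read-ops
[3] I1 finished on SHIFT
[4] I1→R2
[5] issue I2 (SHIFT)
[6] I2 read-ops
[7] I2 finished on SHIFT
[8] I2→R0
[9] issue I3 (SHIFT)
[10] I3 read-ops, issue I4 (ADD)
[11] I3 finished on SHIFT, I4 read-ops, issue I5 (LSU)
[12] I3→R1, I5 read-ops
[13] I4 finished on ADD, I5 finished on LSU
[14] I4→R3, I5→R6
[15] issue I6 (LSU)
[16] I6 read-ops, issue I7 (MUL)
[17] I6 finished on LSU, I7 read-ops
[18] I6→R0
[23] I7 finished on MUL
[24] I7→R5

cycle = 5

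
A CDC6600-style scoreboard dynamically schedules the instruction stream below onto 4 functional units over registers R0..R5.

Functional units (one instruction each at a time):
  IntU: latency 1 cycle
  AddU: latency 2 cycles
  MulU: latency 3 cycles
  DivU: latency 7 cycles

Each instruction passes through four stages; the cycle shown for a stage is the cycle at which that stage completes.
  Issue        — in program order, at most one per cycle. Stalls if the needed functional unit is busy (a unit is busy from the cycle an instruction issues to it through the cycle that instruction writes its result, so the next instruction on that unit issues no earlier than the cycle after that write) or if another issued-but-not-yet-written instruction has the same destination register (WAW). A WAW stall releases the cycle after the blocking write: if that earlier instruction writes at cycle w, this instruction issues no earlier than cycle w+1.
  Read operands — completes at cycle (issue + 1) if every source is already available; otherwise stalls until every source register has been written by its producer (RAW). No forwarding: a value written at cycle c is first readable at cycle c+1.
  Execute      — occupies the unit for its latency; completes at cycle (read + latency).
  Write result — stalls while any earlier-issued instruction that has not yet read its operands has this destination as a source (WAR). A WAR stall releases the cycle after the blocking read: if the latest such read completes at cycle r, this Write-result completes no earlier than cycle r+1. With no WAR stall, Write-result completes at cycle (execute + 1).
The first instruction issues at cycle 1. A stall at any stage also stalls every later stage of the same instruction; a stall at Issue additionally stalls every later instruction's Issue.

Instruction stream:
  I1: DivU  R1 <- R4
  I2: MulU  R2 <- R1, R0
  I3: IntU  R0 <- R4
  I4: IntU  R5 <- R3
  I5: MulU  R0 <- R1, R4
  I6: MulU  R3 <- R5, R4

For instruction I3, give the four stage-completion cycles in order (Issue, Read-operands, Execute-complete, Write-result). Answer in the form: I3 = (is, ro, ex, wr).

I3 = (3, 4, 5, 12)

1) issue 1, read 2, done 9, write 10
2) issue 2, read 11, done 14, write 15  <RAW R1: wait I1 write@10>
3) issue 3, read 4, done 5, write 12  <WAR R0: wait I2 read@11>
4) issue 13, read 14, done 15, write 16  <struct: IntU busy until I3 writes@12>
5) issue 16, read 17, done 20, write 21  <struct: MulU busy until I2 writes@15>
6) issue 22, read 23, done 26, write 27  <struct: MulU busy until I5 writes@21>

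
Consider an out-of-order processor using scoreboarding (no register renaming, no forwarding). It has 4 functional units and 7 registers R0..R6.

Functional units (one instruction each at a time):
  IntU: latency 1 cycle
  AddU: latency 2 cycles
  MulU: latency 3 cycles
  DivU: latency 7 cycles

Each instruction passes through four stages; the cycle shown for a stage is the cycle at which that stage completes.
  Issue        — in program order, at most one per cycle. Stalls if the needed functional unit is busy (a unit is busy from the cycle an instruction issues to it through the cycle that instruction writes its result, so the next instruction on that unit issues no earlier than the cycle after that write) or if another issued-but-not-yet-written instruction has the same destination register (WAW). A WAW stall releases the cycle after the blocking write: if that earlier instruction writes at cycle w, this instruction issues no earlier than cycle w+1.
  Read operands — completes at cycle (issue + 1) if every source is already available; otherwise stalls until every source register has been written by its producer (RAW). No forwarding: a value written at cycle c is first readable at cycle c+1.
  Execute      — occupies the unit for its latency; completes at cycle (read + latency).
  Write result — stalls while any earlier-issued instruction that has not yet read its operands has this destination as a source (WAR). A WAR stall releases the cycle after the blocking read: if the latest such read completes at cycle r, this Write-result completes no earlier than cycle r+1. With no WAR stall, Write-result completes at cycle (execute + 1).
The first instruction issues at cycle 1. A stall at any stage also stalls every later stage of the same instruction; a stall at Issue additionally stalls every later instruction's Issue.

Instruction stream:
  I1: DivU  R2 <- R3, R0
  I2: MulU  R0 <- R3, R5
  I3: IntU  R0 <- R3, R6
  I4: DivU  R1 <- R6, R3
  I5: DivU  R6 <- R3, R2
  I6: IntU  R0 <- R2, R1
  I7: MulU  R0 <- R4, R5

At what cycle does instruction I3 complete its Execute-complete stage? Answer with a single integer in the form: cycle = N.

I1  is:1  ro:2  ex:9  wr:10
I2  is:2  ro:3  ex:6  wr:7
I3  is:8  ro:9  ex:10  wr:11  — WAW R0: wait I2 write@7
I4  is:11  ro:12  ex:19  wr:20  — struct: DivU busy until I1 writes@10
I5  is:21  ro:22  ex:29  wr:30  — struct: DivU busy until I4 writes@20
I6  is:22  ro:23  ex:24  wr:25
I7  is:26  ro:27  ex:30  wr:31  — WAW R0: wait I6 write@25

cycle = 10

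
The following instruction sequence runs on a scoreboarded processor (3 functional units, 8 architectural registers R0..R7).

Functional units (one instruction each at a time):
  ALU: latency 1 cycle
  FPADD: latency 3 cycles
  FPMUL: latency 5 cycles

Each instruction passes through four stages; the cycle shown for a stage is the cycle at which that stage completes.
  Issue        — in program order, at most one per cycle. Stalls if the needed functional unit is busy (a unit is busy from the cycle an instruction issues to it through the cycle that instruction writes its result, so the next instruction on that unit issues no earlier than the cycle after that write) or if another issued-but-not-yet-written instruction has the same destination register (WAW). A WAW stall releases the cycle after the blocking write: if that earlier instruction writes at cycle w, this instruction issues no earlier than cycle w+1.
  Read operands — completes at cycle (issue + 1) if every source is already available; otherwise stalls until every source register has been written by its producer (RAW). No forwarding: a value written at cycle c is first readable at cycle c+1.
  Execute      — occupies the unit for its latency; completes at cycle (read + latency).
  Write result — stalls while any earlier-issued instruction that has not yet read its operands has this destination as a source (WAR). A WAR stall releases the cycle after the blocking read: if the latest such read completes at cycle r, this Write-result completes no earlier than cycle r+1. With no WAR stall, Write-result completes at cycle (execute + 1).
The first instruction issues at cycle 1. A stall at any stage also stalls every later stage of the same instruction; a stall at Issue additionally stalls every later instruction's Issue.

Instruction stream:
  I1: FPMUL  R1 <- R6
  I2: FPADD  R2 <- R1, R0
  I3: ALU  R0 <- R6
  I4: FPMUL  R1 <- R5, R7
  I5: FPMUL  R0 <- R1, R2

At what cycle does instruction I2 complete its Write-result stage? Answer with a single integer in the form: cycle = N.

cycle = 13

cycle 1: I1 issues→FPMUL
cycle 2: I1 reads; I2 issues→FPADD
cycle 3: I3 issues→ALU
cycle 4: I3 reads
cycle 5: I3 exec-done
cycle 7: I1 exec-done
cycle 8: I1 writes R1
cycle 9: I2 reads; I4 issues→FPMUL
cycle 10: I3 writes R0; I4 reads
cycle 12: I2 exec-done
cycle 13: I2 writes R2
cycle 15: I4 exec-done
cycle 16: I4 writes R1
cycle 17: I5 issues→FPMUL
cycle 18: I5 reads
cycle 23: I5 exec-done
cycle 24: I5 writes R0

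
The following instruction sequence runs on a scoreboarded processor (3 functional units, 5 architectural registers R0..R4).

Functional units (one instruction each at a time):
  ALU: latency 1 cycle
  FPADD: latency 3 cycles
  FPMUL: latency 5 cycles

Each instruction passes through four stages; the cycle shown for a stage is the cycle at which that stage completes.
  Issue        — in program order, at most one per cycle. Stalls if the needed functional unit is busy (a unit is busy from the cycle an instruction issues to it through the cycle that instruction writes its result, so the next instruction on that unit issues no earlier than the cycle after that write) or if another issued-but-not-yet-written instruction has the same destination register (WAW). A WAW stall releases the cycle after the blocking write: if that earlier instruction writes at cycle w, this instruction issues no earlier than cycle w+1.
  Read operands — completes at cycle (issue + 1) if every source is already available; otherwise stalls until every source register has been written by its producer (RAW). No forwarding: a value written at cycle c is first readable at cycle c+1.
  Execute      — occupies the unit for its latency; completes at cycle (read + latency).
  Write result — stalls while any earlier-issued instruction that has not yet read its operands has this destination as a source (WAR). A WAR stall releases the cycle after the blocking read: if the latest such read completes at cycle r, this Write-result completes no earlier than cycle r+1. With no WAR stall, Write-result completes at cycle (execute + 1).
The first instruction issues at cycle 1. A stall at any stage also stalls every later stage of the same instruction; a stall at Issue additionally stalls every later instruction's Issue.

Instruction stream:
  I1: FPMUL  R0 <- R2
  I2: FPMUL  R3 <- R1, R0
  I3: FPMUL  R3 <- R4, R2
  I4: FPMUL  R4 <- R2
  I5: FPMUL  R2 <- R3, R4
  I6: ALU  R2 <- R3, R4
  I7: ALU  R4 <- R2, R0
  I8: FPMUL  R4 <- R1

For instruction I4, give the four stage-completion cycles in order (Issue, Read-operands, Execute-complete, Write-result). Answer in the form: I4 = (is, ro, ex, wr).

c1: I1 dispatched to FPMUL
c2: I1 operands ready
c7: I1 complete
c8: R0←I1
c9: I2 dispatched to FPMUL
c10: I2 operands ready
c15: I2 complete
c16: R3←I2
c17: I3 dispatched to FPMUL
c18: I3 operands ready
c23: I3 complete
c24: R3←I3
c25: I4 dispatched to FPMUL
c26: I4 operands ready
c31: I4 complete
c32: R4←I4
c33: I5 dispatched to FPMUL
c34: I5 operands ready
c39: I5 complete
c40: R2←I5
c41: I6 dispatched to ALU
c42: I6 operands ready
c43: I6 complete
c44: R2←I6
c45: I7 dispatched to ALU
c46: I7 operands ready
c47: I7 complete
c48: R4←I7
c49: I8 dispatched to FPMUL
c50: I8 operands ready
c55: I8 complete
c56: R4←I8

I4 = (25, 26, 31, 32)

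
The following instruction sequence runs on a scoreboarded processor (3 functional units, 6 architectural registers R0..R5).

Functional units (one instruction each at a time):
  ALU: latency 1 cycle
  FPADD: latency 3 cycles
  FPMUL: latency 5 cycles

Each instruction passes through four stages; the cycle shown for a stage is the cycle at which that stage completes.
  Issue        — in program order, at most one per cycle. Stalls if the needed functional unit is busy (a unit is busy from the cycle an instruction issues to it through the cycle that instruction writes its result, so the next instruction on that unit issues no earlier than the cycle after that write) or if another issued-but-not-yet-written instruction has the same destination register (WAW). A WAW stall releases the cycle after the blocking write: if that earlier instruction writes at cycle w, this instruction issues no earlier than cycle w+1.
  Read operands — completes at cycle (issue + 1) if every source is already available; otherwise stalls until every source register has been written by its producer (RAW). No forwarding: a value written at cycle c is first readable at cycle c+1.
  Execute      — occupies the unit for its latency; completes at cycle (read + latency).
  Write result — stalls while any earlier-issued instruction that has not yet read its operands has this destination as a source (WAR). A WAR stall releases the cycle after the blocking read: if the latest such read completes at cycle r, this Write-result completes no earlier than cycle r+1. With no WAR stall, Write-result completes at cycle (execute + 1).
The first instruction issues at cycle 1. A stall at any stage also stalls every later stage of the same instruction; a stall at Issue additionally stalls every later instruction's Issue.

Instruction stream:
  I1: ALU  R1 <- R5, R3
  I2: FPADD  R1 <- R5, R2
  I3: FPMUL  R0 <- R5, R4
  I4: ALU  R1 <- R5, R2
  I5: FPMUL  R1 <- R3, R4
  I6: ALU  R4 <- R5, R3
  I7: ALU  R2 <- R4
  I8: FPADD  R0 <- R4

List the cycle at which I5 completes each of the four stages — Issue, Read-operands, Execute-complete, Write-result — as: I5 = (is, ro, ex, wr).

  I1 | 1 | 2 | 3 | 4
  I2 | 5 | 6 | 9 | 10   WAW R1: wait I1 write@4
  I3 | 6 | 7 | 12 | 13
  I4 | 11 | 12 | 13 | 14   WAW R1: wait I2 write@10
  I5 | 15 | 16 | 21 | 22   WAW R1: wait I4 write@14
  I6 | 16 | 17 | 18 | 19
  I7 | 20 | 21 | 22 | 23   struct: ALU busy until I6 writes@19
  I8 | 21 | 22 | 25 | 26

I5 = (15, 16, 21, 22)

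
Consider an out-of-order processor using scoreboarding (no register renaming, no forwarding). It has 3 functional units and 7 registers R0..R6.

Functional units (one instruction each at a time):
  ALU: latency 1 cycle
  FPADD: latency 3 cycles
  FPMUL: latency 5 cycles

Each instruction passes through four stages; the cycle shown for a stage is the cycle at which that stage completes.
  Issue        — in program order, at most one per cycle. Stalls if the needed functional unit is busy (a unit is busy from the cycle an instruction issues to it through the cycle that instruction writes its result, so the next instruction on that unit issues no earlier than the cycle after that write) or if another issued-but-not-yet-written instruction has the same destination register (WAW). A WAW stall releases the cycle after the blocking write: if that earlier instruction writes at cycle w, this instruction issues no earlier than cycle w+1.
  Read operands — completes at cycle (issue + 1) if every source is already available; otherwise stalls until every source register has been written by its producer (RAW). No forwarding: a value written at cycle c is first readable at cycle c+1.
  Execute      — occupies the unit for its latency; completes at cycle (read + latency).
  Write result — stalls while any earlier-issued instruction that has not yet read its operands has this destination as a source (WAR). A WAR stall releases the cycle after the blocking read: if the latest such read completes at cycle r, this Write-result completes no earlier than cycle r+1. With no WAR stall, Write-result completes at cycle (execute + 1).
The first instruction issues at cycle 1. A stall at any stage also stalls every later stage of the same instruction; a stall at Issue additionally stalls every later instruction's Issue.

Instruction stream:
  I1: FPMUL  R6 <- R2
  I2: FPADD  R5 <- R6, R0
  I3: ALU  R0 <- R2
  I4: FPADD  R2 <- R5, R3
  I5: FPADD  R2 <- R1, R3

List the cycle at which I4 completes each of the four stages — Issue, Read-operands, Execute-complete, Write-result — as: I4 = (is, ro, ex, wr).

I1  is:1  ro:2  ex:7  wr:8
I2  is:2  ro:9  ex:12  wr:13  — RAW R6: wait I1 write@8
I3  is:3  ro:4  ex:5  wr:10  — WAR R0: wait I2 read@9
I4  is:14  ro:15  ex:18  wr:19  — struct: FPADD busy until I2 writes@13
I5  is:20  ro:21  ex:24  wr:25  — struct: FPADD busy until I4 writes@19

I4 = (14, 15, 18, 19)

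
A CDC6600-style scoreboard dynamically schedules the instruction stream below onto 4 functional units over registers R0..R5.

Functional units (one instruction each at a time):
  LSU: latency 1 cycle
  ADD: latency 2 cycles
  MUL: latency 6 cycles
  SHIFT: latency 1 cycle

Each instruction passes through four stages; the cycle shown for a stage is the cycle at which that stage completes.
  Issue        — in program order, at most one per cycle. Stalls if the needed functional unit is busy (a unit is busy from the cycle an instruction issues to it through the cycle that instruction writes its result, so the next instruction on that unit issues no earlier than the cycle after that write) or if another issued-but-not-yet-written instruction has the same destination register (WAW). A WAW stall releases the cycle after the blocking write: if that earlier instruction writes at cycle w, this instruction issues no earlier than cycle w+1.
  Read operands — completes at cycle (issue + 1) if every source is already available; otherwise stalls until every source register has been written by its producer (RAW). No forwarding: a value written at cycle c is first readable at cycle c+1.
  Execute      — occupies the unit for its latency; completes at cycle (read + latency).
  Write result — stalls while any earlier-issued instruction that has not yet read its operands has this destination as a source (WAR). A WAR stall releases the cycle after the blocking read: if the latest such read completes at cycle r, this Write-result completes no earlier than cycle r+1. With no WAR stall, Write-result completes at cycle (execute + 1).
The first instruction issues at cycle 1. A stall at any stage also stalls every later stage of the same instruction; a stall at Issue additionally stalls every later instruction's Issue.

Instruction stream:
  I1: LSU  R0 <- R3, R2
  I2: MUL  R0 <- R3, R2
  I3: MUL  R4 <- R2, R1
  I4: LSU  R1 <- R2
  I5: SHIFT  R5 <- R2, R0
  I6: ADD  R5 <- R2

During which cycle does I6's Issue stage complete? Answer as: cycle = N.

cycle 1: I1 issues→LSU
cycle 2: I1 reads
cycle 3: I1 exec-done
cycle 4: I1 writes R0
cycle 5: I2 issues→MUL
cycle 6: I2 reads
cycle 12: I2 exec-done
cycle 13: I2 writes R0
cycle 14: I3 issues→MUL
cycle 15: I3 reads, I4 issues→LSU
cycle 16: I4 reads, I5 issues→SHIFT
cycle 17: I4 exec-done, I5 reads
cycle 18: I4 writes R1, I5 exec-done
cycle 19: I5 writes R5
cycle 20: I6 issues→ADD
cycle 21: I3 exec-done, I6 reads
cycle 22: I3 writes R4
cycle 23: I6 exec-done
cycle 24: I6 writes R5

cycle = 20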